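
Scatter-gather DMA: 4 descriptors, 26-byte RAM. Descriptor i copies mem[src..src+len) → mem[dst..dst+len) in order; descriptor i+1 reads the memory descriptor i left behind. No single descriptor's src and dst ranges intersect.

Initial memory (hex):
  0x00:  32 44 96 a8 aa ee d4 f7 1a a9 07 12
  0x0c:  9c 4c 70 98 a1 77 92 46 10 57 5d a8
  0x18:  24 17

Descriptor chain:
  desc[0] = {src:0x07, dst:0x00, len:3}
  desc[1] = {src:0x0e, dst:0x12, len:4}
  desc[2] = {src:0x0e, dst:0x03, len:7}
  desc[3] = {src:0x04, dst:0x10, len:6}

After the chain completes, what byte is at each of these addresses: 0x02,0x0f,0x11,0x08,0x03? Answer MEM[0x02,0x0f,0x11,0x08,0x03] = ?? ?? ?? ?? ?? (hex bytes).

MEM[0x02,0x0f,0x11,0x08,0x03] = a9 98 a1 98 70

D0: mem[0x00..0x02] <- [f7 1a a9]
D1: mem[0x12..0x15] <- [70 98 a1 77]
D2: mem[0x03..0x09] <- [70 98 a1 77 70 98 a1]
D3: mem[0x10..0x15] <- [98 a1 77 70 98 a1]
query mem[0x02]=0xa9, mem[0x0f]=0x98, mem[0x11]=0xa1, mem[0x08]=0x98, mem[0x03]=0x70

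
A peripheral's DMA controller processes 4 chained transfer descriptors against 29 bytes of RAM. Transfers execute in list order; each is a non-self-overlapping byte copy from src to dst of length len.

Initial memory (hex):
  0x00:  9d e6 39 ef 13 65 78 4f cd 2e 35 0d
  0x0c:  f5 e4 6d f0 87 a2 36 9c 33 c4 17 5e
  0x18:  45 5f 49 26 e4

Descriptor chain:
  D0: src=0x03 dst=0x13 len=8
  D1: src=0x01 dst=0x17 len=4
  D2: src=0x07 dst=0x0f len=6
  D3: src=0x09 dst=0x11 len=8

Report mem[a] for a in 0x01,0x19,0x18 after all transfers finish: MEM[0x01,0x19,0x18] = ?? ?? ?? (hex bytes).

MEM[0x01,0x19,0x18] = e6 ef cd

#0 dst[0x13+8] := {0xef,0x13,0x65,0x78,0x4f,0xcd,0x2e,0x35}
#1 dst[0x17+4] := {0xe6,0x39,0xef,0x13}
#2 dst[0x0f+6] := {0x4f,0xcd,0x2e,0x35,0x0d,0xf5}
#3 dst[0x11+8] := {0x2e,0x35,0x0d,0xf5,0xe4,0x6d,0x4f,0xcd}
query mem[0x01]=0xe6, mem[0x19]=0xef, mem[0x18]=0xcd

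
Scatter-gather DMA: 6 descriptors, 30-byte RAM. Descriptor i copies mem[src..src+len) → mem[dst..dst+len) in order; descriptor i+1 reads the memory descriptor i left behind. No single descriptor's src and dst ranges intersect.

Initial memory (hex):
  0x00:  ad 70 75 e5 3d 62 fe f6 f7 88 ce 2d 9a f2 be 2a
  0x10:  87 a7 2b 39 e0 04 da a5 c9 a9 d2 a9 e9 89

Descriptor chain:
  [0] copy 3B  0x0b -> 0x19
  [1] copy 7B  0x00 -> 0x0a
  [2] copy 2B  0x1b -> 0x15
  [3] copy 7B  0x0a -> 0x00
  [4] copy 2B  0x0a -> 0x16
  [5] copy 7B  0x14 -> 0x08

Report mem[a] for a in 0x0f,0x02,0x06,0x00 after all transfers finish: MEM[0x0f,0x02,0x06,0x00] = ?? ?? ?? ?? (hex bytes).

MEM[0x0f,0x02,0x06,0x00] = 62 75 fe ad

#0 dst[0x19+3] := {0x2d,0x9a,0xf2}
#1 dst[0x0a+7] := {0xad,0x70,0x75,0xe5,0x3d,0x62,0xfe}
#2 dst[0x15+2] := {0xf2,0xe9}
#3 dst[0x00+7] := {0xad,0x70,0x75,0xe5,0x3d,0x62,0xfe}
#4 dst[0x16+2] := {0xad,0x70}
#5 dst[0x08+7] := {0xe0,0xf2,0xad,0x70,0xc9,0x2d,0x9a}
query mem[0x0f]=0x62, mem[0x02]=0x75, mem[0x06]=0xfe, mem[0x00]=0xad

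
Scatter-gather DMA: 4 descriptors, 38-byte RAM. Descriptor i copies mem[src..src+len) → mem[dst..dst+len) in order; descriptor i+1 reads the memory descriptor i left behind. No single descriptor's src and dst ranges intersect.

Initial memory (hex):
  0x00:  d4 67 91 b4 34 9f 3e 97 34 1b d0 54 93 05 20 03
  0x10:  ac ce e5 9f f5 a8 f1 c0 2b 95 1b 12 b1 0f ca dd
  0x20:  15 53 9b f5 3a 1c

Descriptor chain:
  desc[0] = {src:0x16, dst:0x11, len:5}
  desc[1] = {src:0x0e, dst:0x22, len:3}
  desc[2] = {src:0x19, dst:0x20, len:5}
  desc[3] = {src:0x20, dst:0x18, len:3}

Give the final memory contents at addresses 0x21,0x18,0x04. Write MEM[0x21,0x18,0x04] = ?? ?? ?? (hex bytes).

MEM[0x21,0x18,0x04] = 1b 95 34

[0] 0x16->0x11 len=5 : f1 c0 2b 95 1b
[1] 0x0e->0x22 len=3 : 20 03 ac
[2] 0x19->0x20 len=5 : 95 1b 12 b1 0f
[3] 0x20->0x18 len=3 : 95 1b 12
query mem[0x21]=0x1b, mem[0x18]=0x95, mem[0x04]=0x34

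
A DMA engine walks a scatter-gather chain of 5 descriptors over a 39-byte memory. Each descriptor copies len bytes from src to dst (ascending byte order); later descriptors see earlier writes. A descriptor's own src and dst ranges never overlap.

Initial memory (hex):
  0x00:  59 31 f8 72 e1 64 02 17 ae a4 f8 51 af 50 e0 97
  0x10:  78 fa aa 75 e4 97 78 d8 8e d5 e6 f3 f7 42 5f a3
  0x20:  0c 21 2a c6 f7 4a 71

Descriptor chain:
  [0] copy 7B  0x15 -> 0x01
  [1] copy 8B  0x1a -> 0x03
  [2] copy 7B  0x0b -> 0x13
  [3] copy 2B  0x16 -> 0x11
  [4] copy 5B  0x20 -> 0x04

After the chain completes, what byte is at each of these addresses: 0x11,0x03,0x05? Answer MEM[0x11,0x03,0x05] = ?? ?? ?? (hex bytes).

#0 dst[0x01+7] := {0x97,0x78,0xd8,0x8e,0xd5,0xe6,0xf3}
#1 dst[0x03+8] := {0xe6,0xf3,0xf7,0x42,0x5f,0xa3,0x0c,0x21}
#2 dst[0x13+7] := {0x51,0xaf,0x50,0xe0,0x97,0x78,0xfa}
#3 dst[0x11+2] := {0xe0,0x97}
#4 dst[0x04+5] := {0x0c,0x21,0x2a,0xc6,0xf7}
query mem[0x11]=0xe0, mem[0x03]=0xe6, mem[0x05]=0x21

MEM[0x11,0x03,0x05] = e0 e6 21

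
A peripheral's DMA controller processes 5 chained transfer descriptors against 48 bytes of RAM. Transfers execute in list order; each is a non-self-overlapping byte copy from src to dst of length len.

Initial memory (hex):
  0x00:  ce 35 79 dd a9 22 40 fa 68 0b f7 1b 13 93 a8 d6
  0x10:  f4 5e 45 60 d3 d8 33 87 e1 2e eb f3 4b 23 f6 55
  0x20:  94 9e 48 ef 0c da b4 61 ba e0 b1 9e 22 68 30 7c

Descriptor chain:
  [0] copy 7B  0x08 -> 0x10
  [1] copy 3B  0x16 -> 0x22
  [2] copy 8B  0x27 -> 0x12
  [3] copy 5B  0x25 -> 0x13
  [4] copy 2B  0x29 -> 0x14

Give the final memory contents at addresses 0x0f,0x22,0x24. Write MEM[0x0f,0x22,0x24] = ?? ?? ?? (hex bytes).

#0 dst[0x10+7] := {0x68,0x0b,0xf7,0x1b,0x13,0x93,0xa8}
#1 dst[0x22+3] := {0xa8,0x87,0xe1}
#2 dst[0x12+8] := {0x61,0xba,0xe0,0xb1,0x9e,0x22,0x68,0x30}
#3 dst[0x13+5] := {0xda,0xb4,0x61,0xba,0xe0}
#4 dst[0x14+2] := {0xe0,0xb1}
query mem[0x0f]=0xd6, mem[0x22]=0xa8, mem[0x24]=0xe1

MEM[0x0f,0x22,0x24] = d6 a8 e1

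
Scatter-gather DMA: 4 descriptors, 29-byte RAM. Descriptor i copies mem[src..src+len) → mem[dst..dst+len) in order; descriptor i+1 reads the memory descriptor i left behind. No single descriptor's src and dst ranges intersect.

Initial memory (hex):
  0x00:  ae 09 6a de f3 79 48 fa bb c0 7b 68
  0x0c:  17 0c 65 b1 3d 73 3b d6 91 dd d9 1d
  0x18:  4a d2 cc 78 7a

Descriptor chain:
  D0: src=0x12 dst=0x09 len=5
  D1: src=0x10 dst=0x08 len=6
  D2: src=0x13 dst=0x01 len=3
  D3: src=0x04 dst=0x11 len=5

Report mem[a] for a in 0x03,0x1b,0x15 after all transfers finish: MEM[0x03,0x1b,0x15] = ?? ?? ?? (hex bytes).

MEM[0x03,0x1b,0x15] = dd 78 3d

#0 dst[0x09+5] := {0x3b,0xd6,0x91,0xdd,0xd9}
#1 dst[0x08+6] := {0x3d,0x73,0x3b,0xd6,0x91,0xdd}
#2 dst[0x01+3] := {0xd6,0x91,0xdd}
#3 dst[0x11+5] := {0xf3,0x79,0x48,0xfa,0x3d}
query mem[0x03]=0xdd, mem[0x1b]=0x78, mem[0x15]=0x3d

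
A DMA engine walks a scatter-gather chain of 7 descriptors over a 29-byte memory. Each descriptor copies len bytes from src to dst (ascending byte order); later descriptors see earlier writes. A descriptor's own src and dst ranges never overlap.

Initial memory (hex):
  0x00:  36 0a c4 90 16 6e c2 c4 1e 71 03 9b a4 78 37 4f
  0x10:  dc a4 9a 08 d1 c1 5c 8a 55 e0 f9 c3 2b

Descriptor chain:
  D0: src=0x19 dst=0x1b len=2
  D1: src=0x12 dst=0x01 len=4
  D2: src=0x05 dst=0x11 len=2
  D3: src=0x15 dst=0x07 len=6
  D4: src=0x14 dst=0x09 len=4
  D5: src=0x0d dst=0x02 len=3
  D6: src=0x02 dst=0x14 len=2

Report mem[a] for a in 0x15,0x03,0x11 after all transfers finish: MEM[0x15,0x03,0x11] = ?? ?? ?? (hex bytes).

  after D0: wrote 2B at 0x1b = e0f9
  after D1: wrote 4B at 0x01 = 9a08d1c1
  after D2: wrote 2B at 0x11 = 6ec2
  after D3: wrote 6B at 0x07 = c15c8a55e0f9
  after D4: wrote 4B at 0x09 = d1c15c8a
  after D5: wrote 3B at 0x02 = 78374f
  after D6: wrote 2B at 0x14 = 7837
query mem[0x15]=0x37, mem[0x03]=0x37, mem[0x11]=0x6e

MEM[0x15,0x03,0x11] = 37 37 6e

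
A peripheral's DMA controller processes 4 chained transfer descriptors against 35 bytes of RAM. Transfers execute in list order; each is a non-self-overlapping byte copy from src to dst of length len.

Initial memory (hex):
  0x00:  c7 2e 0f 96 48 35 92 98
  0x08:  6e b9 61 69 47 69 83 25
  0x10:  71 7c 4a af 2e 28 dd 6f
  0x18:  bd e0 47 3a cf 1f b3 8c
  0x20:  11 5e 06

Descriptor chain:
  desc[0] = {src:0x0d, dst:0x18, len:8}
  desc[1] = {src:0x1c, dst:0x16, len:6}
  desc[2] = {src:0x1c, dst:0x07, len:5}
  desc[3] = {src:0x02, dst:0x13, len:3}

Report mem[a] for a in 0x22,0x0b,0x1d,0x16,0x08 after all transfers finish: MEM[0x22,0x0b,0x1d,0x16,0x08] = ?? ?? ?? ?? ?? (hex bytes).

#0 dst[0x18+8] := {0x69,0x83,0x25,0x71,0x7c,0x4a,0xaf,0x2e}
#1 dst[0x16+6] := {0x7c,0x4a,0xaf,0x2e,0x11,0x5e}
#2 dst[0x07+5] := {0x7c,0x4a,0xaf,0x2e,0x11}
#3 dst[0x13+3] := {0x0f,0x96,0x48}
query mem[0x22]=0x06, mem[0x0b]=0x11, mem[0x1d]=0x4a, mem[0x16]=0x7c, mem[0x08]=0x4a

MEM[0x22,0x0b,0x1d,0x16,0x08] = 06 11 4a 7c 4a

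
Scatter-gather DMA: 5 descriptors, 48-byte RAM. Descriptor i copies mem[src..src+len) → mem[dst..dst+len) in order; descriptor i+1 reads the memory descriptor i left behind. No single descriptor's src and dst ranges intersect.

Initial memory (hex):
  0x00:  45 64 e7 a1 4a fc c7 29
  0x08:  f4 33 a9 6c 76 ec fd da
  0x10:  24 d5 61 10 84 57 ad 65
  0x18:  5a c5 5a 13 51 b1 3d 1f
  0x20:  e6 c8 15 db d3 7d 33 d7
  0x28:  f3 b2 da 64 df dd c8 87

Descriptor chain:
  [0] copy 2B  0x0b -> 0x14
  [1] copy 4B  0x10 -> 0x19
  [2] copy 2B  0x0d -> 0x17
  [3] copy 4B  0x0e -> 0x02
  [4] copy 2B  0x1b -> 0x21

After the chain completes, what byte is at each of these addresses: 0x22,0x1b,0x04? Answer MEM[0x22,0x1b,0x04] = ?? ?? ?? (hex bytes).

D0: mem[0x14..0x15] <- [6c 76]
D1: mem[0x19..0x1c] <- [24 d5 61 10]
D2: mem[0x17..0x18] <- [ec fd]
D3: mem[0x02..0x05] <- [fd da 24 d5]
D4: mem[0x21..0x22] <- [61 10]
query mem[0x22]=0x10, mem[0x1b]=0x61, mem[0x04]=0x24

MEM[0x22,0x1b,0x04] = 10 61 24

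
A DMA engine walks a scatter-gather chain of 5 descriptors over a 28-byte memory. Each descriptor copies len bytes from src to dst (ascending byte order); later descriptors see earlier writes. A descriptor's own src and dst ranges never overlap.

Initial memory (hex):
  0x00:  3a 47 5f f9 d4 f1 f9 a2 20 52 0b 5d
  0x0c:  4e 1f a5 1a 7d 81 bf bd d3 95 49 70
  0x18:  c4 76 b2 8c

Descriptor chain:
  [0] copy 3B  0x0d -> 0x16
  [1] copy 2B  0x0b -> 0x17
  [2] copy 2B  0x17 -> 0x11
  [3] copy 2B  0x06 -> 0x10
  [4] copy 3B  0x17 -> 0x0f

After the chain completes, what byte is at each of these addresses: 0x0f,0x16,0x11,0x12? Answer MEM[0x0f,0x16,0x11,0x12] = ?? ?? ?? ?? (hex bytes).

MEM[0x0f,0x16,0x11,0x12] = 5d 1f 76 4e

[0] 0x0d->0x16 len=3 : 1f a5 1a
[1] 0x0b->0x17 len=2 : 5d 4e
[2] 0x17->0x11 len=2 : 5d 4e
[3] 0x06->0x10 len=2 : f9 a2
[4] 0x17->0x0f len=3 : 5d 4e 76
query mem[0x0f]=0x5d, mem[0x16]=0x1f, mem[0x11]=0x76, mem[0x12]=0x4e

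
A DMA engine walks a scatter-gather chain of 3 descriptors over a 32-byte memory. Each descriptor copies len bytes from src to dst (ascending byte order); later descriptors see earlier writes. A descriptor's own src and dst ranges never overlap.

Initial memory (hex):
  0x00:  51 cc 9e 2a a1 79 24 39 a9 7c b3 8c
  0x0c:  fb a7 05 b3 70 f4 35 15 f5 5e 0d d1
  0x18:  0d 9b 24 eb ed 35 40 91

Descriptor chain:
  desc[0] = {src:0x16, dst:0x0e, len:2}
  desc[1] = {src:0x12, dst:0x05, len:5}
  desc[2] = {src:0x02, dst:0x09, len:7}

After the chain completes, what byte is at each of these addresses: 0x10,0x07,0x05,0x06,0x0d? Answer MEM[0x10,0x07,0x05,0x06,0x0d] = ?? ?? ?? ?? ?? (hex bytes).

MEM[0x10,0x07,0x05,0x06,0x0d] = 70 f5 35 15 15

D0: mem[0x0e..0x0f] <- [0d d1]
D1: mem[0x05..0x09] <- [35 15 f5 5e 0d]
D2: mem[0x09..0x0f] <- [9e 2a a1 35 15 f5 5e]
query mem[0x10]=0x70, mem[0x07]=0xf5, mem[0x05]=0x35, mem[0x06]=0x15, mem[0x0d]=0x15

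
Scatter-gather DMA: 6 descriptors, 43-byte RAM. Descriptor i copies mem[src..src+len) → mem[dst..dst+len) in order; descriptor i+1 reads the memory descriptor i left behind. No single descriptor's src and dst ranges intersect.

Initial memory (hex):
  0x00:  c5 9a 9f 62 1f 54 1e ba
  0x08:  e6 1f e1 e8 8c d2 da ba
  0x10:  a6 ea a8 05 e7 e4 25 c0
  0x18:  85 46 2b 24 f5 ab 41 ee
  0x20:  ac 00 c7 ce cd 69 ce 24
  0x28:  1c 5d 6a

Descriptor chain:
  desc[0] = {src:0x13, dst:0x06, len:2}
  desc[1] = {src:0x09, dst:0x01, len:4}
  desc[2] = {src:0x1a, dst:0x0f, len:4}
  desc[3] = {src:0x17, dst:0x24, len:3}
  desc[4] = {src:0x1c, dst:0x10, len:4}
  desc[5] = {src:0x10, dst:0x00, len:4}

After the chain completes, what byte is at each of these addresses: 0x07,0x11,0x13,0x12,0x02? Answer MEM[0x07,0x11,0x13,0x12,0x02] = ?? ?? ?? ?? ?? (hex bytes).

MEM[0x07,0x11,0x13,0x12,0x02] = e7 ab ee 41 41

#0 dst[0x06+2] := {0x05,0xe7}
#1 dst[0x01+4] := {0x1f,0xe1,0xe8,0x8c}
#2 dst[0x0f+4] := {0x2b,0x24,0xf5,0xab}
#3 dst[0x24+3] := {0xc0,0x85,0x46}
#4 dst[0x10+4] := {0xf5,0xab,0x41,0xee}
#5 dst[0x00+4] := {0xf5,0xab,0x41,0xee}
query mem[0x07]=0xe7, mem[0x11]=0xab, mem[0x13]=0xee, mem[0x12]=0x41, mem[0x02]=0x41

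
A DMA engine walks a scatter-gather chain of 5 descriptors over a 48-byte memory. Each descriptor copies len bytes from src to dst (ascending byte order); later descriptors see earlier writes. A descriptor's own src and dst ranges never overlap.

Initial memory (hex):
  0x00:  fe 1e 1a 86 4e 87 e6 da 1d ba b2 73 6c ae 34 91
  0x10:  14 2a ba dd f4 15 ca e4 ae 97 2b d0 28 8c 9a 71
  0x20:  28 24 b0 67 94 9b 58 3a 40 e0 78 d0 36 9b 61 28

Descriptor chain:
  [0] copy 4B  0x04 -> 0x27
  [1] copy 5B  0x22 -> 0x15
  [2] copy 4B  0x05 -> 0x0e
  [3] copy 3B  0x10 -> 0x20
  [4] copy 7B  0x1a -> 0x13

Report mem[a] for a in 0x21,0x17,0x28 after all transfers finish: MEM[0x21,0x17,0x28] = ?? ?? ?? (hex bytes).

D0: mem[0x27..0x2a] <- [4e 87 e6 da]
D1: mem[0x15..0x19] <- [b0 67 94 9b 58]
D2: mem[0x0e..0x11] <- [87 e6 da 1d]
D3: mem[0x20..0x22] <- [da 1d ba]
D4: mem[0x13..0x19] <- [2b d0 28 8c 9a 71 da]
query mem[0x21]=0x1d, mem[0x17]=0x9a, mem[0x28]=0x87

MEM[0x21,0x17,0x28] = 1d 9a 87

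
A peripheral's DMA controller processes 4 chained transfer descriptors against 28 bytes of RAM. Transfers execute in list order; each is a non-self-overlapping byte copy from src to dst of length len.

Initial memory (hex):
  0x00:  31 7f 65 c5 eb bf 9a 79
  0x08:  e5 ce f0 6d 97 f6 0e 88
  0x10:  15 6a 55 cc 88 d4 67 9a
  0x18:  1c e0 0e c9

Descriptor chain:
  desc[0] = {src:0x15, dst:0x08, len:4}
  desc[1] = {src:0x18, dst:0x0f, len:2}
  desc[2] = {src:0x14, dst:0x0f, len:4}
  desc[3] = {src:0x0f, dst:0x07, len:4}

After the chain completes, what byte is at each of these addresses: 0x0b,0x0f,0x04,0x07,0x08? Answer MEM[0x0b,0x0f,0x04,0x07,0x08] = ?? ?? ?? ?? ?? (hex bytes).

MEM[0x0b,0x0f,0x04,0x07,0x08] = 1c 88 eb 88 d4

#0 dst[0x08+4] := {0xd4,0x67,0x9a,0x1c}
#1 dst[0x0f+2] := {0x1c,0xe0}
#2 dst[0x0f+4] := {0x88,0xd4,0x67,0x9a}
#3 dst[0x07+4] := {0x88,0xd4,0x67,0x9a}
query mem[0x0b]=0x1c, mem[0x0f]=0x88, mem[0x04]=0xeb, mem[0x07]=0x88, mem[0x08]=0xd4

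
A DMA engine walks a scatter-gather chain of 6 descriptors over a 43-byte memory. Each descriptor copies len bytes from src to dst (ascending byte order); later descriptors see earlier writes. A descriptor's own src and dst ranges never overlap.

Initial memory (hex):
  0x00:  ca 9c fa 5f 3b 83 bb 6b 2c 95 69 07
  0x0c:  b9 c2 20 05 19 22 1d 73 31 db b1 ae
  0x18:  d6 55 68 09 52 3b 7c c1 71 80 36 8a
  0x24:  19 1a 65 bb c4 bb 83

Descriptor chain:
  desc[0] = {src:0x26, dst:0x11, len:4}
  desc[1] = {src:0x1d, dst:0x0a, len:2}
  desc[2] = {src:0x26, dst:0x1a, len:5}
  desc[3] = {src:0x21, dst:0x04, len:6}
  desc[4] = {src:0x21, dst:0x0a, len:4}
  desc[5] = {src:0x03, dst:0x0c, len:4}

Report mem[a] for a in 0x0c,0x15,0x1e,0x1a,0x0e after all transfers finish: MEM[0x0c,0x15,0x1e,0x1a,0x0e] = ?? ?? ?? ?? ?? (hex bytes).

MEM[0x0c,0x15,0x1e,0x1a,0x0e] = 5f db 83 65 36

[0] 0x26->0x11 len=4 : 65 bb c4 bb
[1] 0x1d->0x0a len=2 : 3b 7c
[2] 0x26->0x1a len=5 : 65 bb c4 bb 83
[3] 0x21->0x04 len=6 : 80 36 8a 19 1a 65
[4] 0x21->0x0a len=4 : 80 36 8a 19
[5] 0x03->0x0c len=4 : 5f 80 36 8a
query mem[0x0c]=0x5f, mem[0x15]=0xdb, mem[0x1e]=0x83, mem[0x1a]=0x65, mem[0x0e]=0x36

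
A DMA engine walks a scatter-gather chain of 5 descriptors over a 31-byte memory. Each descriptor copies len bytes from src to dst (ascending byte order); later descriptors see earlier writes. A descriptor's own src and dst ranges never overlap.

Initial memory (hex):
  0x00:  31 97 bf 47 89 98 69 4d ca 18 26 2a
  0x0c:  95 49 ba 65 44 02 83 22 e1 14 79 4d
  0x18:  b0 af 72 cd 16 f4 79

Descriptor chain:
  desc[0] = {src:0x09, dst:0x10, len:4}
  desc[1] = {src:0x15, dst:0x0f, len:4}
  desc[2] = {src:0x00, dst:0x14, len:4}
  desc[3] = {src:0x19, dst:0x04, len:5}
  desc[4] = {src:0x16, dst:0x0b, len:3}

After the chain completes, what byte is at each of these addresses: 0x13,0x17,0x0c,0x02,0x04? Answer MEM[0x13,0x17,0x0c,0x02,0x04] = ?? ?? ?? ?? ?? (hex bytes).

  after D0: wrote 4B at 0x10 = 18262a95
  after D1: wrote 4B at 0x0f = 14794db0
  after D2: wrote 4B at 0x14 = 3197bf47
  after D3: wrote 5B at 0x04 = af72cd16f4
  after D4: wrote 3B at 0x0b = bf47b0
query mem[0x13]=0x95, mem[0x17]=0x47, mem[0x0c]=0x47, mem[0x02]=0xbf, mem[0x04]=0xaf

MEM[0x13,0x17,0x0c,0x02,0x04] = 95 47 47 bf af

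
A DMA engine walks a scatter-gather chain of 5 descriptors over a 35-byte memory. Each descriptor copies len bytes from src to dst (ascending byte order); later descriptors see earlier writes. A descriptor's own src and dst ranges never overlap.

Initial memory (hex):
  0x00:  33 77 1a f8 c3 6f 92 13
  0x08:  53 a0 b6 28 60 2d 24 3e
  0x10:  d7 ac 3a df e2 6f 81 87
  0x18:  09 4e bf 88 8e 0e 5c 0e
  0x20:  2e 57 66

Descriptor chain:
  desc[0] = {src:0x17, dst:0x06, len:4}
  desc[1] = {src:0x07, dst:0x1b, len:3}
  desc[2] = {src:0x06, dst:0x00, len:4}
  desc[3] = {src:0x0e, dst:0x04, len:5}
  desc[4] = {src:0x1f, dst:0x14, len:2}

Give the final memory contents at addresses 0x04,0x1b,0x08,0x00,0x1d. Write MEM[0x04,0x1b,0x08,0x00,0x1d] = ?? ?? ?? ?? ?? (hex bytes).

MEM[0x04,0x1b,0x08,0x00,0x1d] = 24 09 3a 87 bf

  after D0: wrote 4B at 0x06 = 87094ebf
  after D1: wrote 3B at 0x1b = 094ebf
  after D2: wrote 4B at 0x00 = 87094ebf
  after D3: wrote 5B at 0x04 = 243ed7ac3a
  after D4: wrote 2B at 0x14 = 0e2e
query mem[0x04]=0x24, mem[0x1b]=0x09, mem[0x08]=0x3a, mem[0x00]=0x87, mem[0x1d]=0xbf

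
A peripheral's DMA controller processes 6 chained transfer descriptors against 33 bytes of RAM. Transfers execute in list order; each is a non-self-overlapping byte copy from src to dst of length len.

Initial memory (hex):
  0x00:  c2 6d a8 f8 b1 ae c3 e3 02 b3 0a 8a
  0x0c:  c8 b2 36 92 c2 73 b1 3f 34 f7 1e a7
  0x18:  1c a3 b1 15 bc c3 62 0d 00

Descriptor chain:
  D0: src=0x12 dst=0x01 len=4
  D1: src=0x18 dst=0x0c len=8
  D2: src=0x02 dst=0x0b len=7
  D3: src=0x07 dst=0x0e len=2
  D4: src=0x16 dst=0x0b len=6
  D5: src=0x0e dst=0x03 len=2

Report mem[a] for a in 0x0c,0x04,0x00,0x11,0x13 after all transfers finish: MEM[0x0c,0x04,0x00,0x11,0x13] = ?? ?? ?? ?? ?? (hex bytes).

[0] 0x12->0x01 len=4 : b1 3f 34 f7
[1] 0x18->0x0c len=8 : 1c a3 b1 15 bc c3 62 0d
[2] 0x02->0x0b len=7 : 3f 34 f7 ae c3 e3 02
[3] 0x07->0x0e len=2 : e3 02
[4] 0x16->0x0b len=6 : 1e a7 1c a3 b1 15
[5] 0x0e->0x03 len=2 : a3 b1
query mem[0x0c]=0xa7, mem[0x04]=0xb1, mem[0x00]=0xc2, mem[0x11]=0x02, mem[0x13]=0x0d

MEM[0x0c,0x04,0x00,0x11,0x13] = a7 b1 c2 02 0d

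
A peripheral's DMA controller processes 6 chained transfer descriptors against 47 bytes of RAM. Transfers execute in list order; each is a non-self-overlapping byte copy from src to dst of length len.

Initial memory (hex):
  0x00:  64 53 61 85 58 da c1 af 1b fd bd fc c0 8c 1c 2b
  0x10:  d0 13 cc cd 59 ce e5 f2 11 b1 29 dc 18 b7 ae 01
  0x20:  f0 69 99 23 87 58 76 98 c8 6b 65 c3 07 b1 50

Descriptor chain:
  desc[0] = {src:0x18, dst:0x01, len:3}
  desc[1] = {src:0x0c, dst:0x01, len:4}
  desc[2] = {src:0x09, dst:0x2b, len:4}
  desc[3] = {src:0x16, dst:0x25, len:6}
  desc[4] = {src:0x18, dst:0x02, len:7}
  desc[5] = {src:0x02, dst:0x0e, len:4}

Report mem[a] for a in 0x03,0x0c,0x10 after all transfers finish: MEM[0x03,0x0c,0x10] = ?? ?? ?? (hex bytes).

D0: mem[0x01..0x03] <- [11 b1 29]
D1: mem[0x01..0x04] <- [c0 8c 1c 2b]
D2: mem[0x2b..0x2e] <- [fd bd fc c0]
D3: mem[0x25..0x2a] <- [e5 f2 11 b1 29 dc]
D4: mem[0x02..0x08] <- [11 b1 29 dc 18 b7 ae]
D5: mem[0x0e..0x11] <- [11 b1 29 dc]
query mem[0x03]=0xb1, mem[0x0c]=0xc0, mem[0x10]=0x29

MEM[0x03,0x0c,0x10] = b1 c0 29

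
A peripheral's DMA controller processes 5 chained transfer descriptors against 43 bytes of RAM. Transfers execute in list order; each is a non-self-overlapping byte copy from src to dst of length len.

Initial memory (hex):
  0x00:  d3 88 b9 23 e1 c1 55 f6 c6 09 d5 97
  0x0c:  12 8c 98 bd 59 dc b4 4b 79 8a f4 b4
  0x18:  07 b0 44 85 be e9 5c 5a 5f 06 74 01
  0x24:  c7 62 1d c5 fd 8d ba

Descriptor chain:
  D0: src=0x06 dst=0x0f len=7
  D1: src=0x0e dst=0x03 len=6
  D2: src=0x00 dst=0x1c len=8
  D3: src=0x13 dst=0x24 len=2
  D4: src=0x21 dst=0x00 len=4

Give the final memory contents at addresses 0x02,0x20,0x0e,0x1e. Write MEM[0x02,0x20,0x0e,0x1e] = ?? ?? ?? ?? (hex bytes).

#0 dst[0x0f+7] := {0x55,0xf6,0xc6,0x09,0xd5,0x97,0x12}
#1 dst[0x03+6] := {0x98,0x55,0xf6,0xc6,0x09,0xd5}
#2 dst[0x1c+8] := {0xd3,0x88,0xb9,0x98,0x55,0xf6,0xc6,0x09}
#3 dst[0x24+2] := {0xd5,0x97}
#4 dst[0x00+4] := {0xf6,0xc6,0x09,0xd5}
query mem[0x02]=0x09, mem[0x20]=0x55, mem[0x0e]=0x98, mem[0x1e]=0xb9

MEM[0x02,0x20,0x0e,0x1e] = 09 55 98 b9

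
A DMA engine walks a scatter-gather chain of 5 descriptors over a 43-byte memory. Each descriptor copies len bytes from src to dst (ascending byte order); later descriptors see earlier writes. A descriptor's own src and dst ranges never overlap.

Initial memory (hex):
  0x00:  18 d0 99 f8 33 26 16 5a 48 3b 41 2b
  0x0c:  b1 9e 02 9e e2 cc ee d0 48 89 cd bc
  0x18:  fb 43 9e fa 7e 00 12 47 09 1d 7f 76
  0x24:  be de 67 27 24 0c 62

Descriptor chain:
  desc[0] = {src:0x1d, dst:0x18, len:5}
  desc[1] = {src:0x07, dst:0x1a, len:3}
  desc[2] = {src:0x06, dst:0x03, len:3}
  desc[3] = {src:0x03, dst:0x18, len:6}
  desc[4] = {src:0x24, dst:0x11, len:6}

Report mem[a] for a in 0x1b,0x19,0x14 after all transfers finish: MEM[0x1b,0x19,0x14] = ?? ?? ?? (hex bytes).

MEM[0x1b,0x19,0x14] = 16 5a 27

  after D0: wrote 5B at 0x18 = 001247091d
  after D1: wrote 3B at 0x1a = 5a483b
  after D2: wrote 3B at 0x03 = 165a48
  after D3: wrote 6B at 0x18 = 165a48165a48
  after D4: wrote 6B at 0x11 = bede6727240c
query mem[0x1b]=0x16, mem[0x19]=0x5a, mem[0x14]=0x27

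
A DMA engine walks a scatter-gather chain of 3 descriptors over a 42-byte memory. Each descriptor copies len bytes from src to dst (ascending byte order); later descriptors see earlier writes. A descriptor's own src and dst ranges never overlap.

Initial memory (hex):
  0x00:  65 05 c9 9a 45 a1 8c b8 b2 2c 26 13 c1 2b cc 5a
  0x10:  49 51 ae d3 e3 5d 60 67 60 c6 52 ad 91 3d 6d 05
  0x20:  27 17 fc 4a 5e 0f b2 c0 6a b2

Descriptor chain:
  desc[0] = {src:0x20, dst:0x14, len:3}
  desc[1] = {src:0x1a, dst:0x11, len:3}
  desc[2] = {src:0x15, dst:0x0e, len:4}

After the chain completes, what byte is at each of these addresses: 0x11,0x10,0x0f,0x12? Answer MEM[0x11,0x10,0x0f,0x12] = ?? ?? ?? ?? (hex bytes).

MEM[0x11,0x10,0x0f,0x12] = 60 67 fc ad

  after D0: wrote 3B at 0x14 = 2717fc
  after D1: wrote 3B at 0x11 = 52ad91
  after D2: wrote 4B at 0x0e = 17fc6760
query mem[0x11]=0x60, mem[0x10]=0x67, mem[0x0f]=0xfc, mem[0x12]=0xad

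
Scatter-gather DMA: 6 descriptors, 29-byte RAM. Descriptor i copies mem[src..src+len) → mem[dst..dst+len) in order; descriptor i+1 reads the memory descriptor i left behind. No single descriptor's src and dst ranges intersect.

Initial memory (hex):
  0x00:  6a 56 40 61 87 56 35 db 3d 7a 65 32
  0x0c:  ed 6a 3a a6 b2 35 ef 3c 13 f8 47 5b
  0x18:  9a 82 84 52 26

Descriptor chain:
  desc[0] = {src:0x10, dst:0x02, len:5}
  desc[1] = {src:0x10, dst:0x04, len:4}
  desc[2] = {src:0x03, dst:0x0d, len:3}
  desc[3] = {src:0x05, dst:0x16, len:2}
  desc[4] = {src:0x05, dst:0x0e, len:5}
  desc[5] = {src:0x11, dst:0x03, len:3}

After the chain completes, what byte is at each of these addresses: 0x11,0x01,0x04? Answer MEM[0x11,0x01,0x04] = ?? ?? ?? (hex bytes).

[0] 0x10->0x02 len=5 : b2 35 ef 3c 13
[1] 0x10->0x04 len=4 : b2 35 ef 3c
[2] 0x03->0x0d len=3 : 35 b2 35
[3] 0x05->0x16 len=2 : 35 ef
[4] 0x05->0x0e len=5 : 35 ef 3c 3d 7a
[5] 0x11->0x03 len=3 : 3d 7a 3c
query mem[0x11]=0x3d, mem[0x01]=0x56, mem[0x04]=0x7a

MEM[0x11,0x01,0x04] = 3d 56 7a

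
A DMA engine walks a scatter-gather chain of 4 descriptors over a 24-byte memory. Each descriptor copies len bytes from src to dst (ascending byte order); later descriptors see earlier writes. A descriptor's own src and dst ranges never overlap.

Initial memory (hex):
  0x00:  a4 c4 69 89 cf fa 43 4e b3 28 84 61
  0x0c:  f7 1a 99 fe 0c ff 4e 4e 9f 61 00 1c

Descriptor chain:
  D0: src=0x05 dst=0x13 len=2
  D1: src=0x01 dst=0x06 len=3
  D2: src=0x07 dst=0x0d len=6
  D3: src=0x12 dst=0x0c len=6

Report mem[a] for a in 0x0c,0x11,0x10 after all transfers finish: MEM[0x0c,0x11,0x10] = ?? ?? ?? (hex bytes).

MEM[0x0c,0x11,0x10] = f7 1c 00

#0 dst[0x13+2] := {0xfa,0x43}
#1 dst[0x06+3] := {0xc4,0x69,0x89}
#2 dst[0x0d+6] := {0x69,0x89,0x28,0x84,0x61,0xf7}
#3 dst[0x0c+6] := {0xf7,0xfa,0x43,0x61,0x00,0x1c}
query mem[0x0c]=0xf7, mem[0x11]=0x1c, mem[0x10]=0x00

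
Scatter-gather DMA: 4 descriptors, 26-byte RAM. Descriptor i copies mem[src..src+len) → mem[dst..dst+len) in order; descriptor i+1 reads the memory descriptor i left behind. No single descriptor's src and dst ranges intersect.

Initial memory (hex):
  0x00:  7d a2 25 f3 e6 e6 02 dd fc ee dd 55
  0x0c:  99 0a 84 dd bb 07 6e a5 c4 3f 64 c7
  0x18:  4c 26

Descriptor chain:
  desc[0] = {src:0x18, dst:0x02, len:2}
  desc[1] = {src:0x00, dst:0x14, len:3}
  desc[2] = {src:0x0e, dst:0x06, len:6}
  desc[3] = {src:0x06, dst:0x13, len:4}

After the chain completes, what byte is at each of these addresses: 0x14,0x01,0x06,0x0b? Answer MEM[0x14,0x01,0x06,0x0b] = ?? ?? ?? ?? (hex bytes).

#0 dst[0x02+2] := {0x4c,0x26}
#1 dst[0x14+3] := {0x7d,0xa2,0x4c}
#2 dst[0x06+6] := {0x84,0xdd,0xbb,0x07,0x6e,0xa5}
#3 dst[0x13+4] := {0x84,0xdd,0xbb,0x07}
query mem[0x14]=0xdd, mem[0x01]=0xa2, mem[0x06]=0x84, mem[0x0b]=0xa5

MEM[0x14,0x01,0x06,0x0b] = dd a2 84 a5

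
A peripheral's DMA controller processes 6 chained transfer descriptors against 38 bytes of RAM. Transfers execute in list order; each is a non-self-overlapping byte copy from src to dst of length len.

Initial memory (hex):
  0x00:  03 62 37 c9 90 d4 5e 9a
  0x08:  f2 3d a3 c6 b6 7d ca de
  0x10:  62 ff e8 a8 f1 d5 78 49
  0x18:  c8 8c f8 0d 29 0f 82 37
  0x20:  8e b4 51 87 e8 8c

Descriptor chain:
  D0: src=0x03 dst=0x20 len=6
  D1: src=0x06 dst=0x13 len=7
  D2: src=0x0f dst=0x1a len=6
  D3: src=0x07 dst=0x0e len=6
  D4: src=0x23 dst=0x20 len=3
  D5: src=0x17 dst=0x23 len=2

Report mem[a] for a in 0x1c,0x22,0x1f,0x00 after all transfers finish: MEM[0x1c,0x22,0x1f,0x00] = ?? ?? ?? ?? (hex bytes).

MEM[0x1c,0x22,0x1f,0x00] = ff f2 9a 03

[0] 0x03->0x20 len=6 : c9 90 d4 5e 9a f2
[1] 0x06->0x13 len=7 : 5e 9a f2 3d a3 c6 b6
[2] 0x0f->0x1a len=6 : de 62 ff e8 5e 9a
[3] 0x07->0x0e len=6 : 9a f2 3d a3 c6 b6
[4] 0x23->0x20 len=3 : 5e 9a f2
[5] 0x17->0x23 len=2 : a3 c6
query mem[0x1c]=0xff, mem[0x22]=0xf2, mem[0x1f]=0x9a, mem[0x00]=0x03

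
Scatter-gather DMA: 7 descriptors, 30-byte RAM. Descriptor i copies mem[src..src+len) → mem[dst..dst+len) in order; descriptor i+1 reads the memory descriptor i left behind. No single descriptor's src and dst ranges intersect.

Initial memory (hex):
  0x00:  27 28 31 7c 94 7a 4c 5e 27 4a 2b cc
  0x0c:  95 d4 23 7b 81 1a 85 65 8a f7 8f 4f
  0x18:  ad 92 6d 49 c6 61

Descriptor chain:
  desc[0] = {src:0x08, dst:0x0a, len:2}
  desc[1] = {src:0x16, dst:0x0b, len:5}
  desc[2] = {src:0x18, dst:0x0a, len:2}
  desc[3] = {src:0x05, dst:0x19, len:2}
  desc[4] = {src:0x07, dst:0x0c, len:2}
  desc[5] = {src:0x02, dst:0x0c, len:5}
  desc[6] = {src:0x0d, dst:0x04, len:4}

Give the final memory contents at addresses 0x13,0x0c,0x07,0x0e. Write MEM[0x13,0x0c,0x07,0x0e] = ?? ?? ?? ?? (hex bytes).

  after D0: wrote 2B at 0x0a = 274a
  after D1: wrote 5B at 0x0b = 8f4fad926d
  after D2: wrote 2B at 0x0a = ad92
  after D3: wrote 2B at 0x19 = 7a4c
  after D4: wrote 2B at 0x0c = 5e27
  after D5: wrote 5B at 0x0c = 317c947a4c
  after D6: wrote 4B at 0x04 = 7c947a4c
query mem[0x13]=0x65, mem[0x0c]=0x31, mem[0x07]=0x4c, mem[0x0e]=0x94

MEM[0x13,0x0c,0x07,0x0e] = 65 31 4c 94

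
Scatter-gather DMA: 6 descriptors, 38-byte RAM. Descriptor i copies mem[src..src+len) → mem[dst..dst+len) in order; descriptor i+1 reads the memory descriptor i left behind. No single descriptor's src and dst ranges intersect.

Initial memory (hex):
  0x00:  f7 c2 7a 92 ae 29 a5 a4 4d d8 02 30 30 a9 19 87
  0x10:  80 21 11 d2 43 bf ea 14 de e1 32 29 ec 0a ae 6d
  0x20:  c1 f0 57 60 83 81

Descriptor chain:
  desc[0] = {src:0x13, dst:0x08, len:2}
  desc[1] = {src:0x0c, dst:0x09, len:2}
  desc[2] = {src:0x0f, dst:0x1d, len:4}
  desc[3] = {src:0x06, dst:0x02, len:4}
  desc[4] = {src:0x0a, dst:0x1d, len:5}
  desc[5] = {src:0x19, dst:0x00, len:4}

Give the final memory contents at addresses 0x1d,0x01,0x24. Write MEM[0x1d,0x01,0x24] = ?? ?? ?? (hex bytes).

[0] 0x13->0x08 len=2 : d2 43
[1] 0x0c->0x09 len=2 : 30 a9
[2] 0x0f->0x1d len=4 : 87 80 21 11
[3] 0x06->0x02 len=4 : a5 a4 d2 30
[4] 0x0a->0x1d len=5 : a9 30 30 a9 19
[5] 0x19->0x00 len=4 : e1 32 29 ec
query mem[0x1d]=0xa9, mem[0x01]=0x32, mem[0x24]=0x83

MEM[0x1d,0x01,0x24] = a9 32 83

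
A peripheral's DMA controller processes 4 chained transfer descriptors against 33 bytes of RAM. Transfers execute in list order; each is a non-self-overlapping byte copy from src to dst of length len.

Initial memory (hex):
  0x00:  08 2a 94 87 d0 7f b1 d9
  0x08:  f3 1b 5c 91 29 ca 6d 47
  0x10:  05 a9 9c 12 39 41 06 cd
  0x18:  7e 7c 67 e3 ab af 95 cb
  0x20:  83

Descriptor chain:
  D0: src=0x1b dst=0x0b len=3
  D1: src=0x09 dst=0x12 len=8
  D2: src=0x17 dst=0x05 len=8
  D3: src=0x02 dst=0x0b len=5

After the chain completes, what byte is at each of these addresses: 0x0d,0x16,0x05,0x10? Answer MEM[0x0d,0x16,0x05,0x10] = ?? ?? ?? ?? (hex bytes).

MEM[0x0d,0x16,0x05,0x10] = d0 af 6d 05

D0: mem[0x0b..0x0d] <- [e3 ab af]
D1: mem[0x12..0x19] <- [1b 5c e3 ab af 6d 47 05]
D2: mem[0x05..0x0c] <- [6d 47 05 67 e3 ab af 95]
D3: mem[0x0b..0x0f] <- [94 87 d0 6d 47]
query mem[0x0d]=0xd0, mem[0x16]=0xaf, mem[0x05]=0x6d, mem[0x10]=0x05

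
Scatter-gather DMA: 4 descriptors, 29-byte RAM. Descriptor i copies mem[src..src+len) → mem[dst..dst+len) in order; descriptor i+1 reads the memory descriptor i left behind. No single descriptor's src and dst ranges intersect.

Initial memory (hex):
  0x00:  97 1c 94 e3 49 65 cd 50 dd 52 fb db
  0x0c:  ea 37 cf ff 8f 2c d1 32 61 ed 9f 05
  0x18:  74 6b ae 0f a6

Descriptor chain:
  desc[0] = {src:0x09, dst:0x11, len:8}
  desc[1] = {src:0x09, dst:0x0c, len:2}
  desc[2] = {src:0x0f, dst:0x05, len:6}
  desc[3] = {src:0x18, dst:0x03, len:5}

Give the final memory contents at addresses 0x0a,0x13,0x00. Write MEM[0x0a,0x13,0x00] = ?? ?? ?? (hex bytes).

  after D0: wrote 8B at 0x11 = 52fbdbea37cfff8f
  after D1: wrote 2B at 0x0c = 52fb
  after D2: wrote 6B at 0x05 = ff8f52fbdbea
  after D3: wrote 5B at 0x03 = 8f6bae0fa6
query mem[0x0a]=0xea, mem[0x13]=0xdb, mem[0x00]=0x97

MEM[0x0a,0x13,0x00] = ea db 97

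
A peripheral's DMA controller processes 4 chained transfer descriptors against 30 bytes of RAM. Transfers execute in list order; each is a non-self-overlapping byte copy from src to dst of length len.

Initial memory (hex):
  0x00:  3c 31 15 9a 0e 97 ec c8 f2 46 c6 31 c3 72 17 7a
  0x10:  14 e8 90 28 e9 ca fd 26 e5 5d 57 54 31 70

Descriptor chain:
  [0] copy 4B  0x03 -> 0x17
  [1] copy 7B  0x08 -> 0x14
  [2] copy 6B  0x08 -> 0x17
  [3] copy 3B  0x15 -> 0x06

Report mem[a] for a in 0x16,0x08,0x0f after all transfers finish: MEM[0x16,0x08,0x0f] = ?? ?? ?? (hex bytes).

#0 dst[0x17+4] := {0x9a,0x0e,0x97,0xec}
#1 dst[0x14+7] := {0xf2,0x46,0xc6,0x31,0xc3,0x72,0x17}
#2 dst[0x17+6] := {0xf2,0x46,0xc6,0x31,0xc3,0x72}
#3 dst[0x06+3] := {0x46,0xc6,0xf2}
query mem[0x16]=0xc6, mem[0x08]=0xf2, mem[0x0f]=0x7a

MEM[0x16,0x08,0x0f] = c6 f2 7a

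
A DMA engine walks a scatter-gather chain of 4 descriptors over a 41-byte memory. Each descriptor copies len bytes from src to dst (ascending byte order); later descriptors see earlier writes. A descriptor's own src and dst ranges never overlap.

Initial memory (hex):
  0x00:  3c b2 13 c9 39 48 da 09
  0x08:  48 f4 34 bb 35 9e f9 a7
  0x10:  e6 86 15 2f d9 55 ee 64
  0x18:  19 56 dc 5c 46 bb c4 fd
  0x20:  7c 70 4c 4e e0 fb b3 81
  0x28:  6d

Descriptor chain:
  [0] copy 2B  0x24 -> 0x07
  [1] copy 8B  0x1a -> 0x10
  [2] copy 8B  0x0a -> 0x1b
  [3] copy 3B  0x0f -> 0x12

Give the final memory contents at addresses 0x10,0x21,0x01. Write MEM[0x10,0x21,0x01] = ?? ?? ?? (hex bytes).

MEM[0x10,0x21,0x01] = dc dc b2

[0] 0x24->0x07 len=2 : e0 fb
[1] 0x1a->0x10 len=8 : dc 5c 46 bb c4 fd 7c 70
[2] 0x0a->0x1b len=8 : 34 bb 35 9e f9 a7 dc 5c
[3] 0x0f->0x12 len=3 : a7 dc 5c
query mem[0x10]=0xdc, mem[0x21]=0xdc, mem[0x01]=0xb2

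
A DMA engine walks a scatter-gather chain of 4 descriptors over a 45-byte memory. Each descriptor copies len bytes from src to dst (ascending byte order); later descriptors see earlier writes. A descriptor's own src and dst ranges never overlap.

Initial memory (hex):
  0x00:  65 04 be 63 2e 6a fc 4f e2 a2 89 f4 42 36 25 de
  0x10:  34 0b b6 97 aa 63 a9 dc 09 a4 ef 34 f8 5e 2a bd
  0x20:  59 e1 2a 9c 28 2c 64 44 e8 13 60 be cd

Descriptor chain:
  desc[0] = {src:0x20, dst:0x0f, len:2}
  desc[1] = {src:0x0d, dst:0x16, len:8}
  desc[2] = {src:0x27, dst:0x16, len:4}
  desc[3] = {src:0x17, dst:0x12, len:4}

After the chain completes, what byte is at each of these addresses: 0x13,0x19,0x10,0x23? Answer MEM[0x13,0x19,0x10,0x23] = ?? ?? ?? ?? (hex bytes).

D0: mem[0x0f..0x10] <- [59 e1]
D1: mem[0x16..0x1d] <- [36 25 59 e1 0b b6 97 aa]
D2: mem[0x16..0x19] <- [44 e8 13 60]
D3: mem[0x12..0x15] <- [e8 13 60 0b]
query mem[0x13]=0x13, mem[0x19]=0x60, mem[0x10]=0xe1, mem[0x23]=0x9c

MEM[0x13,0x19,0x10,0x23] = 13 60 e1 9c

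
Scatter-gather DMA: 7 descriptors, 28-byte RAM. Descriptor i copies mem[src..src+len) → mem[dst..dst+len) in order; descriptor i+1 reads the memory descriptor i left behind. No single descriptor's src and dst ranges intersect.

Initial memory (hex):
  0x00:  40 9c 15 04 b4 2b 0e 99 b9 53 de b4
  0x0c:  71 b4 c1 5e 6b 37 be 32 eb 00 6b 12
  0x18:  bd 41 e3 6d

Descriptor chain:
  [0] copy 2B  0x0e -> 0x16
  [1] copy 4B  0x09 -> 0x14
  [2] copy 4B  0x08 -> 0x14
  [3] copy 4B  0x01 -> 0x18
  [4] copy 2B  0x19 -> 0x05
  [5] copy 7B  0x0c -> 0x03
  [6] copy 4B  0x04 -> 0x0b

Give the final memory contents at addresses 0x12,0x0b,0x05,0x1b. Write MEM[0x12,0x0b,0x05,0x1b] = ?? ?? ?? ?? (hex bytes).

MEM[0x12,0x0b,0x05,0x1b] = be b4 c1 b4

  after D0: wrote 2B at 0x16 = c15e
  after D1: wrote 4B at 0x14 = 53deb471
  after D2: wrote 4B at 0x14 = b953deb4
  after D3: wrote 4B at 0x18 = 9c1504b4
  after D4: wrote 2B at 0x05 = 1504
  after D5: wrote 7B at 0x03 = 71b4c15e6b37be
  after D6: wrote 4B at 0x0b = b4c15e6b
query mem[0x12]=0xbe, mem[0x0b]=0xb4, mem[0x05]=0xc1, mem[0x1b]=0xb4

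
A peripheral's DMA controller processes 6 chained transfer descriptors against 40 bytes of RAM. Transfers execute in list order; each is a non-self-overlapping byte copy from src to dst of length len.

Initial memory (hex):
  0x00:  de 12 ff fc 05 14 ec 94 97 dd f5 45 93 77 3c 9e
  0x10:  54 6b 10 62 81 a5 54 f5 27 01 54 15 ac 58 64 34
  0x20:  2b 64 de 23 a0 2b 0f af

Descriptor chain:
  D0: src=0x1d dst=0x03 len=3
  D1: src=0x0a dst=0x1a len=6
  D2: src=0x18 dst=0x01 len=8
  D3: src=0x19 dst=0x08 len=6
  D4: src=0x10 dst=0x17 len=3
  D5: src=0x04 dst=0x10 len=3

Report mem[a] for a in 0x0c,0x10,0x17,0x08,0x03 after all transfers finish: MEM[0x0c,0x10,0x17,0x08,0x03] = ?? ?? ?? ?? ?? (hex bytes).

D0: mem[0x03..0x05] <- [58 64 34]
D1: mem[0x1a..0x1f] <- [f5 45 93 77 3c 9e]
D2: mem[0x01..0x08] <- [27 01 f5 45 93 77 3c 9e]
D3: mem[0x08..0x0d] <- [01 f5 45 93 77 3c]
D4: mem[0x17..0x19] <- [54 6b 10]
D5: mem[0x10..0x12] <- [45 93 77]
query mem[0x0c]=0x77, mem[0x10]=0x45, mem[0x17]=0x54, mem[0x08]=0x01, mem[0x03]=0xf5

MEM[0x0c,0x10,0x17,0x08,0x03] = 77 45 54 01 f5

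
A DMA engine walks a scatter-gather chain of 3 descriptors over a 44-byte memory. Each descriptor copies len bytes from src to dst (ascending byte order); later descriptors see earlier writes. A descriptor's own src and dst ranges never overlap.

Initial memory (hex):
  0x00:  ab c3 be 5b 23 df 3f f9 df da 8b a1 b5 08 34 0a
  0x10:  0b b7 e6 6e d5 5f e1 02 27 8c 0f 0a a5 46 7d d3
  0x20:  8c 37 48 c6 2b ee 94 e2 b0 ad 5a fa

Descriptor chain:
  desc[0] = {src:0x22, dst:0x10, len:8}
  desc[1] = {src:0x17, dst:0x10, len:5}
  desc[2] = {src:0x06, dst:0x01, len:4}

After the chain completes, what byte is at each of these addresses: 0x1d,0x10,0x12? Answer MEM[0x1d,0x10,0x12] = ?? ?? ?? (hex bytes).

D0: mem[0x10..0x17] <- [48 c6 2b ee 94 e2 b0 ad]
D1: mem[0x10..0x14] <- [ad 27 8c 0f 0a]
D2: mem[0x01..0x04] <- [3f f9 df da]
query mem[0x1d]=0x46, mem[0x10]=0xad, mem[0x12]=0x8c

MEM[0x1d,0x10,0x12] = 46 ad 8c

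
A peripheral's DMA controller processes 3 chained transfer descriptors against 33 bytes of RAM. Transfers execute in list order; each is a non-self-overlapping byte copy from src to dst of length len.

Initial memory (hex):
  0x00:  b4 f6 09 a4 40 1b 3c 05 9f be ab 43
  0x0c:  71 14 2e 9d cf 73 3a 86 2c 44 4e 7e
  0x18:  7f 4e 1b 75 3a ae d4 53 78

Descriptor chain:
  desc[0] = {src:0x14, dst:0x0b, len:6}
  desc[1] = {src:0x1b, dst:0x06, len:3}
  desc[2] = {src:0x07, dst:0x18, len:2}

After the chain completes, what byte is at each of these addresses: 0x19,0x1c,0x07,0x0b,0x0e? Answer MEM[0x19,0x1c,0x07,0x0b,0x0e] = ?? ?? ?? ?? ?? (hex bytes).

MEM[0x19,0x1c,0x07,0x0b,0x0e] = ae 3a 3a 2c 7e

  after D0: wrote 6B at 0x0b = 2c444e7e7f4e
  after D1: wrote 3B at 0x06 = 753aae
  after D2: wrote 2B at 0x18 = 3aae
query mem[0x19]=0xae, mem[0x1c]=0x3a, mem[0x07]=0x3a, mem[0x0b]=0x2c, mem[0x0e]=0x7e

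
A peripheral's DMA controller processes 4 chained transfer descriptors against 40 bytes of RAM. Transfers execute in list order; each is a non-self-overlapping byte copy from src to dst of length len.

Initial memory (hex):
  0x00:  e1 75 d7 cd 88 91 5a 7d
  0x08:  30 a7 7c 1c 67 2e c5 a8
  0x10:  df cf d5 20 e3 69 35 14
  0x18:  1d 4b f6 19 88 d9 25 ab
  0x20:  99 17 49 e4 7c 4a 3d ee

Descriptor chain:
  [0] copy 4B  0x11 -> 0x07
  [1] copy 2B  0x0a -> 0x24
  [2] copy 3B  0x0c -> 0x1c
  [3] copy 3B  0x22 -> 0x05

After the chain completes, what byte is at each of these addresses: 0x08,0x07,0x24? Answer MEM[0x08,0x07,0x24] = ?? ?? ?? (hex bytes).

[0] 0x11->0x07 len=4 : cf d5 20 e3
[1] 0x0a->0x24 len=2 : e3 1c
[2] 0x0c->0x1c len=3 : 67 2e c5
[3] 0x22->0x05 len=3 : 49 e4 e3
query mem[0x08]=0xd5, mem[0x07]=0xe3, mem[0x24]=0xe3

MEM[0x08,0x07,0x24] = d5 e3 e3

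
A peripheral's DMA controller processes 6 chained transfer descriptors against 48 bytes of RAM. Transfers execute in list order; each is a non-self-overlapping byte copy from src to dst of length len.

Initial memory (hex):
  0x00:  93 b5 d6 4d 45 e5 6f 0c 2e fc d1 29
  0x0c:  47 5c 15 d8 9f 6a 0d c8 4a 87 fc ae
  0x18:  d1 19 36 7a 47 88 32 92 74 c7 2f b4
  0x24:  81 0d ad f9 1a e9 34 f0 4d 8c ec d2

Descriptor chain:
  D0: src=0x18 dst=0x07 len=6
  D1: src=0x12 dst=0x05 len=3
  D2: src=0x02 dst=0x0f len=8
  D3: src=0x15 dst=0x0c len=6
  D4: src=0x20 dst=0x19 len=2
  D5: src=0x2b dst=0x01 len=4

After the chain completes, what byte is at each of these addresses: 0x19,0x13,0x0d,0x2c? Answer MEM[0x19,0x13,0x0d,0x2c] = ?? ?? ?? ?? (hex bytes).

MEM[0x19,0x13,0x0d,0x2c] = 74 c8 36 4d

#0 dst[0x07+6] := {0xd1,0x19,0x36,0x7a,0x47,0x88}
#1 dst[0x05+3] := {0x0d,0xc8,0x4a}
#2 dst[0x0f+8] := {0xd6,0x4d,0x45,0x0d,0xc8,0x4a,0x19,0x36}
#3 dst[0x0c+6] := {0x19,0x36,0xae,0xd1,0x19,0x36}
#4 dst[0x19+2] := {0x74,0xc7}
#5 dst[0x01+4] := {0xf0,0x4d,0x8c,0xec}
query mem[0x19]=0x74, mem[0x13]=0xc8, mem[0x0d]=0x36, mem[0x2c]=0x4d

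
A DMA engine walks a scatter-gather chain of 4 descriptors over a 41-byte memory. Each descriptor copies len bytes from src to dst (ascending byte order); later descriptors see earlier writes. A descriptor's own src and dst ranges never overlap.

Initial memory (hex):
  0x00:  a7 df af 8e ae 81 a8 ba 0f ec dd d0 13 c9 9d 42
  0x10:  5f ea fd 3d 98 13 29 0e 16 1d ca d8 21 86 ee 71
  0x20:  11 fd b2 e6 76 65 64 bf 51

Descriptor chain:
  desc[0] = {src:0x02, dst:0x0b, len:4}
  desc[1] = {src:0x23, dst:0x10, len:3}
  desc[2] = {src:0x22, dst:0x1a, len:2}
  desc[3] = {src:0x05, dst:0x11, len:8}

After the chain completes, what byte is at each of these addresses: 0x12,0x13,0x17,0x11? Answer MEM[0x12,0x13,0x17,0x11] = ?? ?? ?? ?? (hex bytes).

MEM[0x12,0x13,0x17,0x11] = a8 ba af 81

  after D0: wrote 4B at 0x0b = af8eae81
  after D1: wrote 3B at 0x10 = e67665
  after D2: wrote 2B at 0x1a = b2e6
  after D3: wrote 8B at 0x11 = 81a8ba0fecddaf8e
query mem[0x12]=0xa8, mem[0x13]=0xba, mem[0x17]=0xaf, mem[0x11]=0x81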